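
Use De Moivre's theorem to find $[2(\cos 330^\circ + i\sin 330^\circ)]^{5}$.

By De Moivre: z^n = r^n(cos(nθ) + i sin(nθ))
= 2^5(cos(5*330°) + i sin(5*330°))
= 32(cos 210° + i sin 210°)
= -16*sqrt(3) - 16i


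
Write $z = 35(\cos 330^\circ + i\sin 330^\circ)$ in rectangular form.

a = r cos θ = 35 * sqrt(3)/2 = 35*sqrt(3)/2
b = r sin θ = 35 * -1/2 = -35/2
z = 35*sqrt(3)/2 - (35/2)i


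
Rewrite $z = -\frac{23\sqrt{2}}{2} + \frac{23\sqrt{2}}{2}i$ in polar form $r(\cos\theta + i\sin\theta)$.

r = |z| = sqrt(a^2 + b^2) = sqrt((-23*sqrt(2)/2)^2 + (23*sqrt(2)/2)^2) = sqrt(529/2 + 529/2) = sqrt(529) = 23
θ = arctan(b/a) = arctan(16.2635/-16.2635) (quadrant-adjusted) = 135°
z = 23(cos 135° + i sin 135°)


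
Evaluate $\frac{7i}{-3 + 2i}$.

Multiply numerator and denominator by conjugate (-3 - 2i):
= (7i)(-3 - 2i) / ((-3)^2 + 2^2)
= (14 - 21i) / 13
= 14/13 - (21/13)i


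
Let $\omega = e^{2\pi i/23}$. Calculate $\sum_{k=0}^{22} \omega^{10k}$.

Let ζ = ω^10 = e^(2πi·10/23). Since 23 ∤ 10, ζ ≠ 1.
Sum = Σ_{k=0}^{22} ζ^k = (ζ^23 - 1)/(ζ - 1) = (ω^{10·23} - 1)/(ζ - 1) = (1 - 1)/(ζ - 1) = 0


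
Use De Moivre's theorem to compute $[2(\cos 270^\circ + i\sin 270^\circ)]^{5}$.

By De Moivre: z^n = r^n(cos(nθ) + i sin(nθ))
= 2^5(cos(5*270°) + i sin(5*270°))
= 32(cos 270° + i sin 270°)
= -32i


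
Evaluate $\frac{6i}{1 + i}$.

Multiply numerator and denominator by conjugate (1 - i):
= (6i)(1 - i) / (1^2 + 1^2)
= (6 + 6i) / 2
= 3 + 3i


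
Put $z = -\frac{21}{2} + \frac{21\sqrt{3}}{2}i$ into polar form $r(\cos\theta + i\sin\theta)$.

r = |z| = sqrt(a^2 + b^2) = sqrt((-21/2)^2 + (21*sqrt(3)/2)^2) = sqrt(441/4 + 1323/4) = sqrt(441) = 21
θ = arctan(b/a) = arctan(18.1865/-10.5) (quadrant-adjusted) = 120°
z = 21(cos 120° + i sin 120°)


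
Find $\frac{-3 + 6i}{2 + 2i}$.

Multiply numerator and denominator by conjugate (2 - 2i):
= (-3 + 6i)(2 - 2i) / (2^2 + 2^2)
= (6 + 18i) / 8
Divide through by 2: (3 + 9i) / 4
= 3/4 + (9/4)i


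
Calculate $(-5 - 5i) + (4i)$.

(-5 + 0) + (-5 + 4)i = -5 - i


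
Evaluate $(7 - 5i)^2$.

(a + bi)^2 = a^2 - b^2 + 2abi
= 7^2 - (-5)^2 + 2*7*(-5)i
= 24 - 70i


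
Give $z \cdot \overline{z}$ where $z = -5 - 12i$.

z * conjugate(z) = |z|^2 = a^2 + b^2
= (-5)^2 + (-12)^2 = 169


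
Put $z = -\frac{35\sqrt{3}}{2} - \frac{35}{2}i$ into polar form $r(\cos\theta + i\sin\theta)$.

r = |z| = sqrt(a^2 + b^2) = sqrt((-35*sqrt(3)/2)^2 + (-35/2)^2) = sqrt(3675/4 + 1225/4) = sqrt(1225) = 35
θ = arctan(b/a) = arctan(-17.5/-30.3109) (quadrant-adjusted) = 210°
z = 35(cos 210° + i sin 210°)


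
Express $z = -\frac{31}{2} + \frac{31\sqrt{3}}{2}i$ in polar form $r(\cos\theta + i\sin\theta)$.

r = |z| = sqrt(a^2 + b^2) = sqrt((-31/2)^2 + (31*sqrt(3)/2)^2) = sqrt(961/4 + 2883/4) = sqrt(961) = 31
θ = arctan(b/a) = arctan(26.8468/-15.5) (quadrant-adjusted) = 120°
z = 31(cos 120° + i sin 120°)


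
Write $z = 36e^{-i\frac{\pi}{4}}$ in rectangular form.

a = r cos θ = 36 * sqrt(2)/2 = 18*sqrt(2)
b = r sin θ = 36 * -sqrt(2)/2 = -18*sqrt(2)
z = 18*sqrt(2) - 18*sqrt(2)i


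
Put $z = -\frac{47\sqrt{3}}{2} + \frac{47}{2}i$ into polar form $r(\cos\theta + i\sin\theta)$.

r = |z| = sqrt(a^2 + b^2) = sqrt((-47*sqrt(3)/2)^2 + (47/2)^2) = sqrt(6627/4 + 2209/4) = sqrt(2209) = 47
θ = arctan(b/a) = arctan(23.5/-40.7032) (quadrant-adjusted) = 150°
z = 47(cos 150° + i sin 150°)


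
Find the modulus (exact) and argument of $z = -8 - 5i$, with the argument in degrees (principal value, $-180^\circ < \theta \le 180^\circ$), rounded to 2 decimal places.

|z| = sqrt((-8)^2 + (-5)^2) = sqrt(89)
arg(z) = arctan(b/a) = arctan(-5/-8) (quadrant-adjusted) = -147.99°


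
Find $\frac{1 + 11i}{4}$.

Divisor is real, so divide each part by 4:
= 1/4 + (11/4)i


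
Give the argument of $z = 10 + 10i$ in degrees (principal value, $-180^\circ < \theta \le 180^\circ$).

θ = arctan(b/a) = arctan(10/10) (quadrant-adjusted) = 45°


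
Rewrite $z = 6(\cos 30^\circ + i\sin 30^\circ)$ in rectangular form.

a = r cos θ = 6 * sqrt(3)/2 = 3*sqrt(3)
b = r sin θ = 6 * 1/2 = 3
z = 3*sqrt(3) + 3i


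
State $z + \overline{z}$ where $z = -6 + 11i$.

z + conjugate(z) = (a + bi) + (a - bi) = 2a
= 2 * (-6) = -12


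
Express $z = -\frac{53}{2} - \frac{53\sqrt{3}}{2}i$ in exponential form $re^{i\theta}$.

r = |z| = sqrt((-53/2)^2 + (-53*sqrt(3)/2)^2) = sqrt(2809/4 + 8427/4) = sqrt(2809) = 53
θ = arctan(b/a) = arctan(-45.8993/-26.5) (quadrant-adjusted) = -120° = -2π/3
z = 53e^(-i*2π/3)


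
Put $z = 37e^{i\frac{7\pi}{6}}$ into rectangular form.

a = r cos θ = 37 * -sqrt(3)/2 = -37*sqrt(3)/2
b = r sin θ = 37 * -1/2 = -37/2
z = -37*sqrt(3)/2 - (37/2)i


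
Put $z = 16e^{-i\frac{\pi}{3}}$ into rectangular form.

a = r cos θ = 16 * 1/2 = 8
b = r sin θ = 16 * -sqrt(3)/2 = -8*sqrt(3)
z = 8 - 8*sqrt(3)i


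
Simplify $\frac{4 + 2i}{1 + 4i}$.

Multiply numerator and denominator by conjugate (1 - 4i):
= (4 + 2i)(1 - 4i) / (1^2 + 4^2)
= (12 - 14i) / 17
= 12/17 - (14/17)i


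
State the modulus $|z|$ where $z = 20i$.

|z| = sqrt(a^2 + b^2) = sqrt(0^2 + 20^2) = sqrt(400) = 20


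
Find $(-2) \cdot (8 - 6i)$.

(a1*a2 - b1*b2) + (a1*b2 + b1*a2)i
= (-16 - 0) + (12 + 0)i
= -16 + 12i


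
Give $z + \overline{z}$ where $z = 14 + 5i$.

z + conjugate(z) = (a + bi) + (a - bi) = 2a
= 2 * 14 = 28


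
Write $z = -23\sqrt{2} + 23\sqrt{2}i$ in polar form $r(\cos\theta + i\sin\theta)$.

r = |z| = sqrt(a^2 + b^2) = sqrt((-23*sqrt(2))^2 + (23*sqrt(2))^2) = sqrt(1058 + 1058) = sqrt(2116) = 46
θ = arctan(b/a) = arctan(32.5269/-32.5269) (quadrant-adjusted) = 135°
z = 46(cos 135° + i sin 135°)


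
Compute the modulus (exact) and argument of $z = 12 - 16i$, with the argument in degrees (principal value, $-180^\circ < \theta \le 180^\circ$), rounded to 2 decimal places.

|z| = sqrt(12^2 + (-16)^2) = 20
arg(z) = arctan(b/a) = arctan(-16/12) (quadrant-adjusted) = -53.13°


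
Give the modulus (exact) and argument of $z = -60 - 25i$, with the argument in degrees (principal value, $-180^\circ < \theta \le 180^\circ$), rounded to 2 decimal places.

|z| = sqrt((-60)^2 + (-25)^2) = 65
arg(z) = arctan(b/a) = arctan(-25/-60) (quadrant-adjusted) = -157.38°


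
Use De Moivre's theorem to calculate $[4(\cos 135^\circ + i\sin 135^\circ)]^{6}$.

By De Moivre: z^n = r^n(cos(nθ) + i sin(nθ))
= 4^6(cos(6*135°) + i sin(6*135°))
= 4096(cos 90° + i sin 90°)
= 4096i


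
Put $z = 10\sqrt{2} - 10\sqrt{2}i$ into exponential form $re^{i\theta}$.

r = |z| = sqrt((10*sqrt(2))^2 + (-10*sqrt(2))^2) = sqrt(200 + 200) = sqrt(400) = 20
θ = arctan(b/a) = arctan(-14.1421/14.1421) (quadrant-adjusted) = -45° = -π/4
z = 20e^(-i*π/4)


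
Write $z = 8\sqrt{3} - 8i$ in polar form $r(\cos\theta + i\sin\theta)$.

r = |z| = sqrt(a^2 + b^2) = sqrt((8*sqrt(3))^2 + (-8)^2) = sqrt(192 + 64) = sqrt(256) = 16
θ = arctan(b/a) = arctan(-8/13.8564) (quadrant-adjusted) = 330°
z = 16(cos 330° + i sin 330°)


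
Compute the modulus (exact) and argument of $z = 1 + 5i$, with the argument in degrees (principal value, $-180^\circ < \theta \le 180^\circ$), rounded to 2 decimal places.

|z| = sqrt(1^2 + 5^2) = sqrt(26)
arg(z) = arctan(b/a) = arctan(5/1) (quadrant-adjusted) = 78.69°


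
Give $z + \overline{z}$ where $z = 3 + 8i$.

z + conjugate(z) = (a + bi) + (a - bi) = 2a
= 2 * 3 = 6


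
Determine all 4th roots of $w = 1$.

|w| = 1, arg(w) = 0°
Root modulus = 1^(1/4) = 1
Root arguments: θ_k = (0° + 360°k)/4 for k = 0, 1, ..., 3
Roots: 1, i, -1, -i


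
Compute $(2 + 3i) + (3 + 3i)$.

(2 + 3) + (3 + 3)i = 5 + 6i


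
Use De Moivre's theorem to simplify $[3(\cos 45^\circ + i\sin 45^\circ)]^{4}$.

By De Moivre: z^n = r^n(cos(nθ) + i sin(nθ))
= 3^4(cos(4*45°) + i sin(4*45°))
= 81(cos 180° + i sin 180°)
= -81


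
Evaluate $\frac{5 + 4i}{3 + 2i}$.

Multiply numerator and denominator by conjugate (3 - 2i):
= (5 + 4i)(3 - 2i) / (3^2 + 2^2)
= (23 + 2i) / 13
= 23/13 + (2/13)i


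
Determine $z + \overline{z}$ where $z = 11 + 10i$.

z + conjugate(z) = (a + bi) + (a - bi) = 2a
= 2 * 11 = 22


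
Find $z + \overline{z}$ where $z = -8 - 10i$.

z + conjugate(z) = (a + bi) + (a - bi) = 2a
= 2 * (-8) = -16


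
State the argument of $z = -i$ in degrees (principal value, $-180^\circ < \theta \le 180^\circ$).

a = 0 and b < 0, so z lies on the negative imaginary axis: θ = -90°


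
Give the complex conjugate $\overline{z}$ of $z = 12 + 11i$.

If z = a + bi, then conjugate(z) = a - bi
conjugate(12 + 11i) = 12 - 11i


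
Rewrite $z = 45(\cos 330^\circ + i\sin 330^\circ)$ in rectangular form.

a = r cos θ = 45 * sqrt(3)/2 = 45*sqrt(3)/2
b = r sin θ = 45 * -1/2 = -45/2
z = 45*sqrt(3)/2 - (45/2)i


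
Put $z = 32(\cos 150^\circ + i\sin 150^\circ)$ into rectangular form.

a = r cos θ = 32 * -sqrt(3)/2 = -16*sqrt(3)
b = r sin θ = 32 * 1/2 = 16
z = -16*sqrt(3) + 16i


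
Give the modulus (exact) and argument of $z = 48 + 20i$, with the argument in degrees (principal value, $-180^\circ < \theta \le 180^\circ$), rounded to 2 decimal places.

|z| = sqrt(48^2 + 20^2) = 52
arg(z) = arctan(b/a) = arctan(20/48) (quadrant-adjusted) = 22.62°


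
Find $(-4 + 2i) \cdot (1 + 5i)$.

(a1*a2 - b1*b2) + (a1*b2 + b1*a2)i
= (-4 - 10) + (-20 + 2)i
= -14 - 18i


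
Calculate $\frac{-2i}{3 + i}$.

Multiply numerator and denominator by conjugate (3 - i):
= (-2i)(3 - i) / (3^2 + 1^2)
= (-2 - 6i) / 10
Divide through by 2: (-1 - 3i) / 5
= -1/5 - (3/5)i


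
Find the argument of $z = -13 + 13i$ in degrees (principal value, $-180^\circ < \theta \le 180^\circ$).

θ = arctan(b/a) = arctan(13/-13) (quadrant-adjusted) = 135°


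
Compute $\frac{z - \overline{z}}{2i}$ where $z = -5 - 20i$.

z - conjugate(z) = 2bi
(z - conjugate(z))/(2i) = 2bi/(2i) = b = -20


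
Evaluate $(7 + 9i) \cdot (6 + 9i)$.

(a1*a2 - b1*b2) + (a1*b2 + b1*a2)i
= (42 - 81) + (63 + 54)i
= -39 + 117i


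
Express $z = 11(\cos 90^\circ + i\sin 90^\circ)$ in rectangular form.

a = r cos θ = 11 * 0 = 0
b = r sin θ = 11 * 1 = 11
z = 11i


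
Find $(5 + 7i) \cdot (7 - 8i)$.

(a1*a2 - b1*b2) + (a1*b2 + b1*a2)i
= (35 - (-56)) + (-40 + 49)i
= 91 + 9i


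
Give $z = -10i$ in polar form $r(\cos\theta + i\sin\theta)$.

r = |z| = sqrt(a^2 + b^2) = sqrt((0)^2 + (-10)^2) = sqrt(0 + 100) = sqrt(100) = 10
a = 0 and b < 0, so z lies on the negative imaginary axis: θ = 270°
z = 10(cos 270° + i sin 270°)


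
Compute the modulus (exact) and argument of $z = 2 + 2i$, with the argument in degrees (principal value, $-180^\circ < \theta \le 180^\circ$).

|z| = sqrt(2^2 + 2^2) = sqrt(8)
arg(z) = arctan(b/a) = arctan(2/2) (quadrant-adjusted) = 45°


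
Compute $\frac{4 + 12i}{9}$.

Divisor is real, so divide each part by 9:
= 4/9 + (4/3)i


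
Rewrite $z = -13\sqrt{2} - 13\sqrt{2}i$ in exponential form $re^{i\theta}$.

r = |z| = sqrt((-13*sqrt(2))^2 + (-13*sqrt(2))^2) = sqrt(338 + 338) = sqrt(676) = 26
θ = arctan(b/a) = arctan(-18.3848/-18.3848) (quadrant-adjusted) = -135° = -3π/4
z = 26e^(-i*3π/4)


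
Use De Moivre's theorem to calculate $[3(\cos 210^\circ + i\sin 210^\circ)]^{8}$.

By De Moivre: z^n = r^n(cos(nθ) + i sin(nθ))
= 3^8(cos(8*210°) + i sin(8*210°))
= 6561(cos 240° + i sin 240°)
= -6561/2 - (6561*sqrt(3)/2)i


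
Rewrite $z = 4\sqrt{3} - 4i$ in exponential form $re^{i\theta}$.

r = |z| = sqrt((4*sqrt(3))^2 + (-4)^2) = sqrt(48 + 16) = sqrt(64) = 8
θ = arctan(b/a) = arctan(-4/6.9282) (quadrant-adjusted) = -30° = -π/6
z = 8e^(-i*π/6)


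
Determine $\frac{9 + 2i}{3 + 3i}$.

Multiply numerator and denominator by conjugate (3 - 3i):
= (9 + 2i)(3 - 3i) / (3^2 + 3^2)
= (33 - 21i) / 18
Divide through by 3: (11 - 7i) / 6
= 11/6 - (7/6)i


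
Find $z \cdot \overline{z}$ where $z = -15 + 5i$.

z * conjugate(z) = |z|^2 = a^2 + b^2
= (-15)^2 + 5^2 = 250


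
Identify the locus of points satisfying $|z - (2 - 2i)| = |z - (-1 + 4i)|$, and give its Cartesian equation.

|z - z1| = |z - z2| means z is equidistant from z1 and z2,
i.e. the perpendicular bisector of the segment from (2, -2) to (-1, 4) (midpoint (1/2, 1)).
With z = x + yi, square both sides:
(x - 2)^2 + (y - (-2))^2 = (x - (-1))^2 + (y - 4)^2
The x^2 and y^2 terms cancel: -6x + 12y = 17 - 8 = 9
Simplify: 2x - 4y = -3
Locus: Perpendicular bisector of the segment from (2, -2) to (-1, 4): the line 2x - 4y = -3


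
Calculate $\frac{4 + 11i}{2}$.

Divisor is real, so divide each part by 2:
= 2 + (11/2)i


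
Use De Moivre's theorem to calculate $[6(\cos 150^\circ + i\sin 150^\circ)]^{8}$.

By De Moivre: z^n = r^n(cos(nθ) + i sin(nθ))
= 6^8(cos(8*150°) + i sin(8*150°))
= 1679616(cos 120° + i sin 120°)
= -839808 + 839808*sqrt(3)i


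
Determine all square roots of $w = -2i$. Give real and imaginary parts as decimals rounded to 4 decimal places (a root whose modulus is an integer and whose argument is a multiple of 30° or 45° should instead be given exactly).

|w| = 2, arg(w) = 270°
Root modulus = 2^(1/2) ≈ 1.414214
Root arguments: θ_k = (270° + 360°k)/2 for k = 0, 1, ..., 1
Compute each root as (root modulus)(cos θ_k + i sin θ_k) using full-precision intermediates, then round to 4 decimal places.
Roots: -1.0000 + 1.0000i, 1.0000 - 1.0000i


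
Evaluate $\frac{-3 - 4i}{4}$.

Divisor is real, so divide each part by 4:
= -3/4 - i


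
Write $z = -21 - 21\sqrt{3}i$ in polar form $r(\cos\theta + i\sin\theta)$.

r = |z| = sqrt(a^2 + b^2) = sqrt((-21)^2 + (-21*sqrt(3))^2) = sqrt(441 + 1323) = sqrt(1764) = 42
θ = arctan(b/a) = arctan(-36.3731/-21) (quadrant-adjusted) = 240°
z = 42(cos 240° + i sin 240°)


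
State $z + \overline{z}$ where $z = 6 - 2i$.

z + conjugate(z) = (a + bi) + (a - bi) = 2a
= 2 * 6 = 12


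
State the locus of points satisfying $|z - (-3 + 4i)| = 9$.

|z - z0| = r describes a circle centered at z0 with radius r
Here z0 = -3 + 4i and r = 9
Locus: Circle centered at (-3, 4) with radius 9


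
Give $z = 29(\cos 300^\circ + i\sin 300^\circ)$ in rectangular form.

a = r cos θ = 29 * 1/2 = 29/2
b = r sin θ = 29 * -sqrt(3)/2 = -29*sqrt(3)/2
z = 29/2 - (29*sqrt(3)/2)i


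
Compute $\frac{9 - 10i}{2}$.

Divisor is real, so divide each part by 2:
= 9/2 - 5i


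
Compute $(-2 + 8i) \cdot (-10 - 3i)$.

(a1*a2 - b1*b2) + (a1*b2 + b1*a2)i
= (20 - (-24)) + (6 + (-80))i
= 44 - 74i


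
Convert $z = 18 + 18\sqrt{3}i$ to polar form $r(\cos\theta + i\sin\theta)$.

r = |z| = sqrt(a^2 + b^2) = sqrt((18)^2 + (18*sqrt(3))^2) = sqrt(324 + 972) = sqrt(1296) = 36
θ = arctan(b/a) = arctan(31.1769/18) (quadrant-adjusted) = 60°
z = 36(cos 60° + i sin 60°)


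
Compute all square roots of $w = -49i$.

|w| = 49, arg(w) = 270°
Root modulus = 49^(1/2) = 7
Root arguments: θ_k = (270° + 360°k)/2 for k = 0, 1, ..., 1
Roots: -7*sqrt(2)/2 + (7*sqrt(2)/2)i, 7*sqrt(2)/2 - (7*sqrt(2)/2)i


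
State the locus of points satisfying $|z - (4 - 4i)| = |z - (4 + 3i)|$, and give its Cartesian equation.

|z - z1| = |z - z2| means z is equidistant from z1 and z2,
i.e. the perpendicular bisector of the segment from (4, -4) to (4, 3) (midpoint (4, -1/2)).
With z = x + yi, square both sides:
(x - 4)^2 + (y - (-4))^2 = (x - 4)^2 + (y - 3)^2
The x^2 and y^2 terms cancel: 0x + 14y = 25 - 32 = -7
Simplify: y = -1/2
Locus: Perpendicular bisector of the segment from (4, -4) to (4, 3): the line y = -1/2


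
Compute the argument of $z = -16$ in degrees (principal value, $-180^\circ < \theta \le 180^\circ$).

b = 0 and a < 0, so z lies on the negative real axis: θ = 180°


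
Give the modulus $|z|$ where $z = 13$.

|z| = sqrt(a^2 + b^2) = sqrt(13^2 + 0^2) = sqrt(169) = 13


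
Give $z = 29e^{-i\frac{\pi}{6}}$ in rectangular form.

a = r cos θ = 29 * sqrt(3)/2 = 29*sqrt(3)/2
b = r sin θ = 29 * -1/2 = -29/2
z = 29*sqrt(3)/2 - (29/2)i


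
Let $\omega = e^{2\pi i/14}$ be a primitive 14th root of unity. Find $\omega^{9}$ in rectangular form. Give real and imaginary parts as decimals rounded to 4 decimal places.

ω^9 = e^(2πi·9/14) = e^(i·9π/7)
= cos(9π/7) + i sin(9π/7)
= -0.6235 - 0.7818i


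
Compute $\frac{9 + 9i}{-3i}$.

Multiply numerator and denominator by conjugate (3i):
= (9 + 9i)(3i) / (0^2 + (-3)^2)
= (-27 + 27i) / 9
= -3 + 3i


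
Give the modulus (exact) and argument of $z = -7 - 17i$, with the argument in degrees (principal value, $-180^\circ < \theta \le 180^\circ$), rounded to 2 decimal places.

|z| = sqrt((-7)^2 + (-17)^2) = sqrt(338)
arg(z) = arctan(b/a) = arctan(-17/-7) (quadrant-adjusted) = -112.38°


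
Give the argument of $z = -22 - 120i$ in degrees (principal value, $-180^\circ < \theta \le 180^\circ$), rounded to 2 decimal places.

θ = arctan(b/a) = arctan(-120/-22) (quadrant-adjusted) = -100.39°


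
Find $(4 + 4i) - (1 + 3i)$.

(4 - 1) + (4 - 3)i = 3 + i


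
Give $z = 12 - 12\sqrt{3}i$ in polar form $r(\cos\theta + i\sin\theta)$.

r = |z| = sqrt(a^2 + b^2) = sqrt((12)^2 + (-12*sqrt(3))^2) = sqrt(144 + 432) = sqrt(576) = 24
θ = arctan(b/a) = arctan(-20.7846/12) (quadrant-adjusted) = 300°
z = 24(cos 300° + i sin 300°)


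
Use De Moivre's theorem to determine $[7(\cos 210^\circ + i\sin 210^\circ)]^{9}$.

By De Moivre: z^n = r^n(cos(nθ) + i sin(nθ))
= 7^9(cos(9*210°) + i sin(9*210°))
= 40353607(cos 90° + i sin 90°)
= 40353607i


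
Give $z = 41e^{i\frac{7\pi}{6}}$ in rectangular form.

a = r cos θ = 41 * -sqrt(3)/2 = -41*sqrt(3)/2
b = r sin θ = 41 * -1/2 = -41/2
z = -41*sqrt(3)/2 - (41/2)i


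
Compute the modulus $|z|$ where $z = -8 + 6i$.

|z| = sqrt(a^2 + b^2) = sqrt((-8)^2 + 6^2) = sqrt(100) = 10


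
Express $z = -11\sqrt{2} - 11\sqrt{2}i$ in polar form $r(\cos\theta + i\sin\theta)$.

r = |z| = sqrt(a^2 + b^2) = sqrt((-11*sqrt(2))^2 + (-11*sqrt(2))^2) = sqrt(242 + 242) = sqrt(484) = 22
θ = arctan(b/a) = arctan(-15.5563/-15.5563) (quadrant-adjusted) = 225°
z = 22(cos 225° + i sin 225°)


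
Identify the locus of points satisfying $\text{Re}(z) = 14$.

Re(z) = x where z = x + yi; the equation x = 14 is satisfied by all points with that x-coordinate
Locus: Vertical line x = 14


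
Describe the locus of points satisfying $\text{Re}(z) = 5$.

Re(z) = x where z = x + yi; the equation x = 5 is satisfied by all points with that x-coordinate
Locus: Vertical line x = 5


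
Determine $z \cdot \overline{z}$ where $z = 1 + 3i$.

z * conjugate(z) = |z|^2 = a^2 + b^2
= 1^2 + 3^2 = 10


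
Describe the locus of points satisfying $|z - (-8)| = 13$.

|z - z0| = r describes a circle centered at z0 with radius r
Here z0 = -8 and r = 13
Locus: Circle centered at (-8, 0) with radius 13


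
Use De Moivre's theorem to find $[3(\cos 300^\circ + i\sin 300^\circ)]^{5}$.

By De Moivre: z^n = r^n(cos(nθ) + i sin(nθ))
= 3^5(cos(5*300°) + i sin(5*300°))
= 243(cos 60° + i sin 60°)
= 243/2 + (243*sqrt(3)/2)i


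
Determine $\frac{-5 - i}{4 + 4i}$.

Multiply numerator and denominator by conjugate (4 - 4i):
= (-5 - i)(4 - 4i) / (4^2 + 4^2)
= (-24 + 16i) / 32
Divide through by 8: (-3 + 2i) / 4
= -3/4 + (1/2)i


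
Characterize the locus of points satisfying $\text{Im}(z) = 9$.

Im(z) = y where z = x + yi; the equation y = 9 is satisfied by all points with that y-coordinate
Locus: Horizontal line y = 9


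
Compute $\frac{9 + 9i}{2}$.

Divisor is real, so divide each part by 2:
= 9/2 + (9/2)i


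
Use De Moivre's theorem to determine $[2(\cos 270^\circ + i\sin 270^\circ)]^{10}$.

By De Moivre: z^n = r^n(cos(nθ) + i sin(nθ))
= 2^10(cos(10*270°) + i sin(10*270°))
= 1024(cos 180° + i sin 180°)
= -1024


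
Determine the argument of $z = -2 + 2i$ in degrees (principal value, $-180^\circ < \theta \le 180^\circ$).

θ = arctan(b/a) = arctan(2/-2) (quadrant-adjusted) = 135°


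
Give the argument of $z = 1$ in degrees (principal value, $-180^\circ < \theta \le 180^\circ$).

b = 0 and a > 0, so z lies on the positive real axis: θ = 0°


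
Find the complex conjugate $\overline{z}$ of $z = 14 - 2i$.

If z = a + bi, then conjugate(z) = a - bi
conjugate(14 - 2i) = 14 + 2i


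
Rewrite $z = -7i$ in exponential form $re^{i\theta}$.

r = |z| = sqrt((0)^2 + (-7)^2) = sqrt(0 + 49) = sqrt(49) = 7
a = 0 and b < 0, so z lies on the negative imaginary axis: θ = -90° = -π/2
z = 7e^(-i*π/2)


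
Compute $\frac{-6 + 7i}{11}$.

Divisor is real, so divide each part by 11:
= -6/11 + (7/11)i


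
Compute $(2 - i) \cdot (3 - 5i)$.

(a1*a2 - b1*b2) + (a1*b2 + b1*a2)i
= (6 - 5) + (-10 + (-3))i
= 1 - 13i


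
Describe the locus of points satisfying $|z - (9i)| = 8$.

|z - z0| = r describes a circle centered at z0 with radius r
Here z0 = 9i and r = 8
Locus: Circle centered at (0, 9) with radius 8


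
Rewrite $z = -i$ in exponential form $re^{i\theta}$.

r = |z| = sqrt((0)^2 + (-1)^2) = sqrt(0 + 1) = sqrt(1) = 1
a = 0 and b < 0, so z lies on the negative imaginary axis: θ = -90° = -π/2
z = 1e^(-i*π/2)


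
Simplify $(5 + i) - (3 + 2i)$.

(5 - 3) + (1 - 2)i = 2 - i


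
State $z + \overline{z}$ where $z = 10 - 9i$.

z + conjugate(z) = (a + bi) + (a - bi) = 2a
= 2 * 10 = 20


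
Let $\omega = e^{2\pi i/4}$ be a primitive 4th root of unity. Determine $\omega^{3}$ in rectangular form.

ω^3 = e^(2πi·3/4) = e^(i·3π/2)
= cos(3π/2) + i sin(3π/2)
= -i


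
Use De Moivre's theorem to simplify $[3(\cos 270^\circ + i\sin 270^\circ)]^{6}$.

By De Moivre: z^n = r^n(cos(nθ) + i sin(nθ))
= 3^6(cos(6*270°) + i sin(6*270°))
= 729(cos 180° + i sin 180°)
= -729


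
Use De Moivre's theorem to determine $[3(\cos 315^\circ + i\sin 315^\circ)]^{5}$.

By De Moivre: z^n = r^n(cos(nθ) + i sin(nθ))
= 3^5(cos(5*315°) + i sin(5*315°))
= 243(cos 135° + i sin 135°)
= -243*sqrt(2)/2 + (243*sqrt(2)/2)i


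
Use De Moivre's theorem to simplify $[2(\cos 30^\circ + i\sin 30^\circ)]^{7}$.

By De Moivre: z^n = r^n(cos(nθ) + i sin(nθ))
= 2^7(cos(7*30°) + i sin(7*30°))
= 128(cos 210° + i sin 210°)
= -64*sqrt(3) - 64i


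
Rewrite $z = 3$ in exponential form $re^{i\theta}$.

r = |z| = sqrt((3)^2 + (0)^2) = sqrt(9 + 0) = sqrt(9) = 3
b = 0 and a > 0, so z lies on the positive real axis: θ = 0
z = 3e^(i*0) = 3


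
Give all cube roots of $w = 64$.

|w| = 64, arg(w) = 0°
Root modulus = 64^(1/3) = 4
Root arguments: θ_k = (0° + 360°k)/3 for k = 0, 1, ..., 2
Roots: 4, -2 + 2*sqrt(3)i, -2 - 2*sqrt(3)i


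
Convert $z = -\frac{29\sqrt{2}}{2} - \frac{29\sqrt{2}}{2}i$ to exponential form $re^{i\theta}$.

r = |z| = sqrt((-29*sqrt(2)/2)^2 + (-29*sqrt(2)/2)^2) = sqrt(841/2 + 841/2) = sqrt(841) = 29
θ = arctan(b/a) = arctan(-20.5061/-20.5061) (quadrant-adjusted) = -135° = -3π/4
z = 29e^(-i*3π/4)


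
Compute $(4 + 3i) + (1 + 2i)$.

(4 + 1) + (3 + 2)i = 5 + 5i


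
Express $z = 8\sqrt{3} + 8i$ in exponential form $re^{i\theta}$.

r = |z| = sqrt((8*sqrt(3))^2 + (8)^2) = sqrt(192 + 64) = sqrt(256) = 16
θ = arctan(b/a) = arctan(8/13.8564) (quadrant-adjusted) = 30° = π/6
z = 16e^(i*π/6)


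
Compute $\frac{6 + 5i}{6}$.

Divisor is real, so divide each part by 6:
= 1 + (5/6)i


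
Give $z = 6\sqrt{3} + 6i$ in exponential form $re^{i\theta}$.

r = |z| = sqrt((6*sqrt(3))^2 + (6)^2) = sqrt(108 + 36) = sqrt(144) = 12
θ = arctan(b/a) = arctan(6/10.3923) (quadrant-adjusted) = 30° = π/6
z = 12e^(i*π/6)


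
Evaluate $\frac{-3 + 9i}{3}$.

Divisor is real, so divide each part by 3:
= -1 + 3i


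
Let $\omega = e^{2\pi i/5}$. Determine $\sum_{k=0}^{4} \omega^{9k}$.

Let ζ = ω^9 = e^(2πi·9/5). Since 5 ∤ 9, ζ ≠ 1.
Sum = Σ_{k=0}^{4} ζ^k = (ζ^5 - 1)/(ζ - 1) = (ω^{9·5} - 1)/(ζ - 1) = (1 - 1)/(ζ - 1) = 0


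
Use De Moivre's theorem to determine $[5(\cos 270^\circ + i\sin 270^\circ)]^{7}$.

By De Moivre: z^n = r^n(cos(nθ) + i sin(nθ))
= 5^7(cos(7*270°) + i sin(7*270°))
= 78125(cos 90° + i sin 90°)
= 78125i


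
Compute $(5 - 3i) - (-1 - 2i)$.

(5 - (-1)) + (-3 - (-2))i = 6 - i


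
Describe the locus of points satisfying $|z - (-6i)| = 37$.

|z - z0| = r describes a circle centered at z0 with radius r
Here z0 = -6i and r = 37
Locus: Circle centered at (0, -6) with radius 37


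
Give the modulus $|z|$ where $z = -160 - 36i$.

|z| = sqrt(a^2 + b^2) = sqrt((-160)^2 + (-36)^2) = sqrt(26896) = 164


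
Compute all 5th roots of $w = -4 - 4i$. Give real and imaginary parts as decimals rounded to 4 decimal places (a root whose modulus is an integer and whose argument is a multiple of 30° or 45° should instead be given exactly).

|w| = sqrt(32) ≈ 5.656854, arg(w) = 225°
Root modulus = sqrt(32)^(1/5) ≈ 1.414214
Root arguments: θ_k = (225° + 360°k)/5 for k = 0, 1, ..., 4
Compute each root as (root modulus)(cos θ_k + i sin θ_k) using full-precision intermediates, then round to 4 decimal places.
Roots: 1.0000 + 1.0000i, -0.6420 + 1.2601i, -1.3968 - 0.2212i, -0.2212 - 1.3968i, 1.2601 - 0.6420i


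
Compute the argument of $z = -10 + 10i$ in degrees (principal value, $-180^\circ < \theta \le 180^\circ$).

θ = arctan(b/a) = arctan(10/-10) (quadrant-adjusted) = 135°


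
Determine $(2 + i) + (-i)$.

(2 + 0) + (1 + (-1))i = 2


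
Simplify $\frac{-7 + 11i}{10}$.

Divisor is real, so divide each part by 10:
= -7/10 + (11/10)i


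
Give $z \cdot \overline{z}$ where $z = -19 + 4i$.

z * conjugate(z) = |z|^2 = a^2 + b^2
= (-19)^2 + 4^2 = 377


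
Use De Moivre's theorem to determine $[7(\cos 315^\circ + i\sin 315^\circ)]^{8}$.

By De Moivre: z^n = r^n(cos(nθ) + i sin(nθ))
= 7^8(cos(8*315°) + i sin(8*315°))
= 5764801(cos 0° + i sin 0°)
= 5764801


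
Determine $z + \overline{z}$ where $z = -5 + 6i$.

z + conjugate(z) = (a + bi) + (a - bi) = 2a
= 2 * (-5) = -10


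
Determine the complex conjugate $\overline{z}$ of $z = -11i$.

If z = a + bi, then conjugate(z) = a - bi
conjugate(-11i) = 11i


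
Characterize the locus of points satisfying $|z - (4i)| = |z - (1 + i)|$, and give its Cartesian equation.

|z - z1| = |z - z2| means z is equidistant from z1 and z2,
i.e. the perpendicular bisector of the segment from (0, 4) to (1, 1) (midpoint (1/2, 5/2)).
With z = x + yi, square both sides:
(x - 0)^2 + (y - 4)^2 = (x - 1)^2 + (y - 1)^2
The x^2 and y^2 terms cancel: 2x + (-6)y = 2 - 16 = -14
Simplify: x - 3y = -7
Locus: Perpendicular bisector of the segment from (0, 4) to (1, 1): the line x - 3y = -7


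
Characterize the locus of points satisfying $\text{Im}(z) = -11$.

Im(z) = y where z = x + yi; the equation y = -11 is satisfied by all points with that y-coordinate
Locus: Horizontal line y = -11


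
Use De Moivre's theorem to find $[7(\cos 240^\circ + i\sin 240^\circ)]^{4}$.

By De Moivre: z^n = r^n(cos(nθ) + i sin(nθ))
= 7^4(cos(4*240°) + i sin(4*240°))
= 2401(cos 240° + i sin 240°)
= -2401/2 - (2401*sqrt(3)/2)i


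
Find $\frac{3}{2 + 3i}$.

Multiply numerator and denominator by conjugate (2 - 3i):
= (3)(2 - 3i) / (2^2 + 3^2)
= (6 - 9i) / 13
= 6/13 - (9/13)i


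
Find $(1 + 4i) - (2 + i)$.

(1 - 2) + (4 - 1)i = -1 + 3i


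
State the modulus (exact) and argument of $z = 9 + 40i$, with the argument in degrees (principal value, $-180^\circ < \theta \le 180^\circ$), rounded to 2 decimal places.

|z| = sqrt(9^2 + 40^2) = 41
arg(z) = arctan(b/a) = arctan(40/9) (quadrant-adjusted) = 77.32°


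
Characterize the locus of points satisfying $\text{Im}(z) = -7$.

Im(z) = y where z = x + yi; the equation y = -7 is satisfied by all points with that y-coordinate
Locus: Horizontal line y = -7


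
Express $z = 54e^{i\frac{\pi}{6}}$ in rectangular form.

a = r cos θ = 54 * sqrt(3)/2 = 27*sqrt(3)
b = r sin θ = 54 * 1/2 = 27
z = 27*sqrt(3) + 27i


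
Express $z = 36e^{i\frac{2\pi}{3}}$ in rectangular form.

a = r cos θ = 36 * -1/2 = -18
b = r sin θ = 36 * sqrt(3)/2 = 18*sqrt(3)
z = -18 + 18*sqrt(3)i


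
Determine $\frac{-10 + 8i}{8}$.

Divisor is real, so divide each part by 8:
= -5/4 + i


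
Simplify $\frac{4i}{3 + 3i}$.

Multiply numerator and denominator by conjugate (3 - 3i):
= (4i)(3 - 3i) / (3^2 + 3^2)
= (12 + 12i) / 18
Divide through by 6: (2 + 2i) / 3
= 2/3 + (2/3)i


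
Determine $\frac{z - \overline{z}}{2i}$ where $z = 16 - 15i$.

z - conjugate(z) = 2bi
(z - conjugate(z))/(2i) = 2bi/(2i) = b = -15


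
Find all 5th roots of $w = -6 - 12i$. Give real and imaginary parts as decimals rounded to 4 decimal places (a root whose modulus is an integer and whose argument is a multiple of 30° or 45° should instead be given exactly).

|w| = sqrt(180) ≈ 13.416408, arg(w) ≈ 243.434949°
Root modulus = sqrt(180)^(1/5) ≈ 1.680843
Root arguments: θ_k = (arg(w) + 360°k)/5 for k = 0, 1, ..., 4
Compute each root as (root modulus)(cos θ_k + i sin θ_k) using full-precision intermediates, then round to 4 decimal places.
Roots: 1.1096 + 1.2625i, -0.8578 + 1.4455i, -1.6398 - 0.3692i, -0.1556 - 1.6736i, 1.5436 - 0.6652i


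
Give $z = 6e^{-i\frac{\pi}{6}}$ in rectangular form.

a = r cos θ = 6 * sqrt(3)/2 = 3*sqrt(3)
b = r sin θ = 6 * -1/2 = -3
z = 3*sqrt(3) - 3i


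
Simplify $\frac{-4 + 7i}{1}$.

Divisor is real, so divide each part by 1:
= -4 + 7i


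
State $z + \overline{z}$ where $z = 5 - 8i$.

z + conjugate(z) = (a + bi) + (a - bi) = 2a
= 2 * 5 = 10


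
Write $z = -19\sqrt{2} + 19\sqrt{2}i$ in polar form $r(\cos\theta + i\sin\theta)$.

r = |z| = sqrt(a^2 + b^2) = sqrt((-19*sqrt(2))^2 + (19*sqrt(2))^2) = sqrt(722 + 722) = sqrt(1444) = 38
θ = arctan(b/a) = arctan(26.8701/-26.8701) (quadrant-adjusted) = 135°
z = 38(cos 135° + i sin 135°)


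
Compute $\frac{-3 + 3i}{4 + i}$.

Multiply numerator and denominator by conjugate (4 - i):
= (-3 + 3i)(4 - i) / (4^2 + 1^2)
= (-9 + 15i) / 17
= -9/17 + (15/17)i


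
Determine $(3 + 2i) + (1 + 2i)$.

(3 + 1) + (2 + 2)i = 4 + 4i


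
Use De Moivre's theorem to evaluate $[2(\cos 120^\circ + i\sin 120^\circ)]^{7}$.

By De Moivre: z^n = r^n(cos(nθ) + i sin(nθ))
= 2^7(cos(7*120°) + i sin(7*120°))
= 128(cos 120° + i sin 120°)
= -64 + 64*sqrt(3)i


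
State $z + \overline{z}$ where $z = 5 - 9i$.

z + conjugate(z) = (a + bi) + (a - bi) = 2a
= 2 * 5 = 10


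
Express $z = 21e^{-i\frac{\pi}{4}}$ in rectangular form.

a = r cos θ = 21 * sqrt(2)/2 = 21*sqrt(2)/2
b = r sin θ = 21 * -sqrt(2)/2 = -21*sqrt(2)/2
z = 21*sqrt(2)/2 - (21*sqrt(2)/2)i


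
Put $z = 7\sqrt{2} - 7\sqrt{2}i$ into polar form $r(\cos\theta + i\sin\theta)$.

r = |z| = sqrt(a^2 + b^2) = sqrt((7*sqrt(2))^2 + (-7*sqrt(2))^2) = sqrt(98 + 98) = sqrt(196) = 14
θ = arctan(b/a) = arctan(-9.8995/9.8995) (quadrant-adjusted) = 315°
z = 14(cos 315° + i sin 315°)


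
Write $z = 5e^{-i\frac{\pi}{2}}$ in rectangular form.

a = r cos θ = 5 * 0 = 0
b = r sin θ = 5 * -1 = -5
z = -5i


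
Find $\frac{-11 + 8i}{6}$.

Divisor is real, so divide each part by 6:
= -11/6 + (4/3)i


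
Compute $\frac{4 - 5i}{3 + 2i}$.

Multiply numerator and denominator by conjugate (3 - 2i):
= (4 - 5i)(3 - 2i) / (3^2 + 2^2)
= (2 - 23i) / 13
= 2/13 - (23/13)i


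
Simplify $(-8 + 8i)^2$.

(a + bi)^2 = a^2 - b^2 + 2abi
= (-8)^2 - 8^2 + 2*(-8)*8i
= -128i


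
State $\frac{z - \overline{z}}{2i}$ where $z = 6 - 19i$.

z - conjugate(z) = 2bi
(z - conjugate(z))/(2i) = 2bi/(2i) = b = -19


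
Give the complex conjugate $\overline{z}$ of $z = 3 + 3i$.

If z = a + bi, then conjugate(z) = a - bi
conjugate(3 + 3i) = 3 - 3i


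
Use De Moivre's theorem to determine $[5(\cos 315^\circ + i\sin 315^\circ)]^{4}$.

By De Moivre: z^n = r^n(cos(nθ) + i sin(nθ))
= 5^4(cos(4*315°) + i sin(4*315°))
= 625(cos 180° + i sin 180°)
= -625


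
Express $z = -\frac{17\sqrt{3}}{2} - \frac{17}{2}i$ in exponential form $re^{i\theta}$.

r = |z| = sqrt((-17*sqrt(3)/2)^2 + (-17/2)^2) = sqrt(867/4 + 289/4) = sqrt(289) = 17
θ = arctan(b/a) = arctan(-8.5/-14.7224) (quadrant-adjusted) = -150° = -5π/6
z = 17e^(-i*5π/6)


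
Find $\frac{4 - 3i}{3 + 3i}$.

Multiply numerator and denominator by conjugate (3 - 3i):
= (4 - 3i)(3 - 3i) / (3^2 + 3^2)
= (3 - 21i) / 18
Divide through by 3: (1 - 7i) / 6
= 1/6 - (7/6)i


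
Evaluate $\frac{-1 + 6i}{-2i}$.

Multiply numerator and denominator by conjugate (2i):
= (-1 + 6i)(2i) / (0^2 + (-2)^2)
= (-12 - 2i) / 4
Divide through by 2: (-6 - i) / 2
= -3 - (1/2)i


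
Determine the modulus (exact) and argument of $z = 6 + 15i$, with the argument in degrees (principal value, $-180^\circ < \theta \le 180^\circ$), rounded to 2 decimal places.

|z| = sqrt(6^2 + 15^2) = sqrt(261)
arg(z) = arctan(b/a) = arctan(15/6) (quadrant-adjusted) = 68.20°


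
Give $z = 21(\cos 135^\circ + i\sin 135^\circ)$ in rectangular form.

a = r cos θ = 21 * -sqrt(2)/2 = -21*sqrt(2)/2
b = r sin θ = 21 * sqrt(2)/2 = 21*sqrt(2)/2
z = -21*sqrt(2)/2 + (21*sqrt(2)/2)i


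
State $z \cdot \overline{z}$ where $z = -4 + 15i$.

z * conjugate(z) = |z|^2 = a^2 + b^2
= (-4)^2 + 15^2 = 241


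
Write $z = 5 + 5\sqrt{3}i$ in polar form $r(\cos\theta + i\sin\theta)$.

r = |z| = sqrt(a^2 + b^2) = sqrt((5)^2 + (5*sqrt(3))^2) = sqrt(25 + 75) = sqrt(100) = 10
θ = arctan(b/a) = arctan(8.6603/5) (quadrant-adjusted) = 60°
z = 10(cos 60° + i sin 60°)


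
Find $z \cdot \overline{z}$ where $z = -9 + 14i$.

z * conjugate(z) = |z|^2 = a^2 + b^2
= (-9)^2 + 14^2 = 277


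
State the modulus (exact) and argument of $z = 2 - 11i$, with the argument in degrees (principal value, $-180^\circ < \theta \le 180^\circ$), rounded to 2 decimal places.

|z| = sqrt(2^2 + (-11)^2) = sqrt(125)
arg(z) = arctan(b/a) = arctan(-11/2) (quadrant-adjusted) = -79.70°


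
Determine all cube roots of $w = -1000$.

|w| = 1000, arg(w) = 180°
Root modulus = 1000^(1/3) = 10
Root arguments: θ_k = (180° + 360°k)/3 for k = 0, 1, ..., 2
Roots: 5 + 5*sqrt(3)i, -10, 5 - 5*sqrt(3)i


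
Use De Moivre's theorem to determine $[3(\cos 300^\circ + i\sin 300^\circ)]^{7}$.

By De Moivre: z^n = r^n(cos(nθ) + i sin(nθ))
= 3^7(cos(7*300°) + i sin(7*300°))
= 2187(cos 300° + i sin 300°)
= 2187/2 - (2187*sqrt(3)/2)i


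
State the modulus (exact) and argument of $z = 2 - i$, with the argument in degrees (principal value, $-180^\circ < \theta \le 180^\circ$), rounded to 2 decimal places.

|z| = sqrt(2^2 + (-1)^2) = sqrt(5)
arg(z) = arctan(b/a) = arctan(-1/2) (quadrant-adjusted) = -26.57°


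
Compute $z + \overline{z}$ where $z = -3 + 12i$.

z + conjugate(z) = (a + bi) + (a - bi) = 2a
= 2 * (-3) = -6


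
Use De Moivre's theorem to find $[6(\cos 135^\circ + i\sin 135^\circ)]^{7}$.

By De Moivre: z^n = r^n(cos(nθ) + i sin(nθ))
= 6^7(cos(7*135°) + i sin(7*135°))
= 279936(cos 225° + i sin 225°)
= -139968*sqrt(2) - 139968*sqrt(2)i


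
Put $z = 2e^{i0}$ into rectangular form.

a = r cos θ = 2 * 1 = 2
b = r sin θ = 2 * 0 = 0
z = 2


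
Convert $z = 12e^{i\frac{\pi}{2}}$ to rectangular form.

a = r cos θ = 12 * 0 = 0
b = r sin θ = 12 * 1 = 12
z = 12i


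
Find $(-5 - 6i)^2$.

(a + bi)^2 = a^2 - b^2 + 2abi
= (-5)^2 - (-6)^2 + 2*(-5)*(-6)i
= -11 + 60i


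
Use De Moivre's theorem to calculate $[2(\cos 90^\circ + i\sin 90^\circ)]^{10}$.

By De Moivre: z^n = r^n(cos(nθ) + i sin(nθ))
= 2^10(cos(10*90°) + i sin(10*90°))
= 1024(cos 180° + i sin 180°)
= -1024


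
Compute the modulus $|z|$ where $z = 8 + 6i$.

|z| = sqrt(a^2 + b^2) = sqrt(8^2 + 6^2) = sqrt(100) = 10


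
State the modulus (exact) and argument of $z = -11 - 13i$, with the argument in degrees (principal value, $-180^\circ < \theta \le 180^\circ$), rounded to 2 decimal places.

|z| = sqrt((-11)^2 + (-13)^2) = sqrt(290)
arg(z) = arctan(b/a) = arctan(-13/-11) (quadrant-adjusted) = -130.24°


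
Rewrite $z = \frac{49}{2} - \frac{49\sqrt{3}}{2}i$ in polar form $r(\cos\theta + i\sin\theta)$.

r = |z| = sqrt(a^2 + b^2) = sqrt((49/2)^2 + (-49*sqrt(3)/2)^2) = sqrt(2401/4 + 7203/4) = sqrt(2401) = 49
θ = arctan(b/a) = arctan(-42.4352/24.5) (quadrant-adjusted) = 300°
z = 49(cos 300° + i sin 300°)


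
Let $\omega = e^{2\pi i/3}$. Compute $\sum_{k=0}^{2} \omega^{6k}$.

Since 3 divides 6, ω^6 = (ω^3)^2 = 1^2 = 1, so every term is 1.
Sum = 3 · 1 = 3


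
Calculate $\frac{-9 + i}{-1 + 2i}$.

Multiply numerator and denominator by conjugate (-1 - 2i):
= (-9 + i)(-1 - 2i) / ((-1)^2 + 2^2)
= (11 + 17i) / 5
= 11/5 + (17/5)i


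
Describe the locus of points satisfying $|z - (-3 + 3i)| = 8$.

|z - z0| = r describes a circle centered at z0 with radius r
Here z0 = -3 + 3i and r = 8
Locus: Circle centered at (-3, 3) with radius 8


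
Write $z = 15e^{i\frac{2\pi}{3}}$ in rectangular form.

a = r cos θ = 15 * -1/2 = -15/2
b = r sin θ = 15 * sqrt(3)/2 = 15*sqrt(3)/2
z = -15/2 + (15*sqrt(3)/2)i


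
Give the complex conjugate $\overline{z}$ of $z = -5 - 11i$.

If z = a + bi, then conjugate(z) = a - bi
conjugate(-5 - 11i) = -5 + 11i


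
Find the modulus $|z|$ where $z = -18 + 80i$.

|z| = sqrt(a^2 + b^2) = sqrt((-18)^2 + 80^2) = sqrt(6724) = 82


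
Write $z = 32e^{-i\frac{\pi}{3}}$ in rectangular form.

a = r cos θ = 32 * 1/2 = 16
b = r sin θ = 32 * -sqrt(3)/2 = -16*sqrt(3)
z = 16 - 16*sqrt(3)i


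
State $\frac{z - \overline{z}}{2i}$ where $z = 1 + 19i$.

z - conjugate(z) = 2bi
(z - conjugate(z))/(2i) = 2bi/(2i) = b = 19


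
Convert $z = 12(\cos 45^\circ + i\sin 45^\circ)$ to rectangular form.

a = r cos θ = 12 * sqrt(2)/2 = 6*sqrt(2)
b = r sin θ = 12 * sqrt(2)/2 = 6*sqrt(2)
z = 6*sqrt(2) + 6*sqrt(2)i


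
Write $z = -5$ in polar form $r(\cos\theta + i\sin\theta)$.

r = |z| = sqrt(a^2 + b^2) = sqrt((-5)^2 + (0)^2) = sqrt(25 + 0) = sqrt(25) = 5
b = 0 and a < 0, so z lies on the negative real axis: θ = 180°
z = 5(cos 180° + i sin 180°)


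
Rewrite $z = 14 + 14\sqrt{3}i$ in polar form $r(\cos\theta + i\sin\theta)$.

r = |z| = sqrt(a^2 + b^2) = sqrt((14)^2 + (14*sqrt(3))^2) = sqrt(196 + 588) = sqrt(784) = 28
θ = arctan(b/a) = arctan(24.2487/14) (quadrant-adjusted) = 60°
z = 28(cos 60° + i sin 60°)


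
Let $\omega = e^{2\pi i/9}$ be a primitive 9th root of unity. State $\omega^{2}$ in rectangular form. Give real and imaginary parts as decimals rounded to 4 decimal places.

ω^2 = e^(2πi·2/9) = e^(i·4π/9)
= cos(4π/9) + i sin(4π/9)
= 0.1736 + 0.9848i


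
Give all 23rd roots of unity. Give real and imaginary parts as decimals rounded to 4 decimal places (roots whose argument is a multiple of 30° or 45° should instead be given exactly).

ω_k = e^(2πik/23) = cos(2πk/23) + i sin(2πk/23) for k = 0, 1, ..., 22
Roots: 1, 0.9629 + 0.2698i, 0.8544 + 0.5196i, 0.6826 + 0.7308i, 0.4601 + 0.8879i, 0.2035 + 0.9791i, -0.0682 + 0.9977i, -0.3349 + 0.9423i, -0.5767 + 0.8170i, -0.7757 + 0.6311i, -0.9172 + 0.3984i, -0.9907 + 0.1362i, -0.9907 - 0.1362i, -0.9172 - 0.3984i, -0.7757 - 0.6311i, -0.5767 - 0.8170i, -0.3349 - 0.9423i, -0.0682 - 0.9977i, 0.2035 - 0.9791i, 0.4601 - 0.8879i, 0.6826 - 0.7308i, 0.8544 - 0.5196i, 0.9629 - 0.2698i


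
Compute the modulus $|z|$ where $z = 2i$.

|z| = sqrt(a^2 + b^2) = sqrt(0^2 + 2^2) = sqrt(4) = 2


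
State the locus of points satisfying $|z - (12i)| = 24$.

|z - z0| = r describes a circle centered at z0 with radius r
Here z0 = 12i and r = 24
Locus: Circle centered at (0, 12) with radius 24


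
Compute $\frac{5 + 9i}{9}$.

Divisor is real, so divide each part by 9:
= 5/9 + i
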